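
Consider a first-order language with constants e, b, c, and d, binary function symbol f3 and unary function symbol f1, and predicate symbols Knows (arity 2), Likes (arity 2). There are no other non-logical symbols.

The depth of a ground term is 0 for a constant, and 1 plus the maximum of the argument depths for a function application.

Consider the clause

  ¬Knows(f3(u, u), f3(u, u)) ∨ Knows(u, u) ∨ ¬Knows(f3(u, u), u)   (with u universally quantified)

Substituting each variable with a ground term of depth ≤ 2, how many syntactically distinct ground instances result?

604

Ground terms of depth ≤ 2:
  If N_k denotes the number of depth-≤k ground terms, the 4 constants give N_0 = 4, and each function symbol of arity r contributes N_{k-1}^r new terms at level k: N_k = 4 + N_{k-1}^2 + N_{k-1}.
  N_0 = 4
  N_1 = 4 + 4^2 + 4 = 24
  N_2 = 4 + 24^2 + 24 = 604
So there are 604 ground terms available for substitution.
The variable u ranges independently over the available ground terms, and distinct assignments produce distinct instances.
Number of ground instances = 604.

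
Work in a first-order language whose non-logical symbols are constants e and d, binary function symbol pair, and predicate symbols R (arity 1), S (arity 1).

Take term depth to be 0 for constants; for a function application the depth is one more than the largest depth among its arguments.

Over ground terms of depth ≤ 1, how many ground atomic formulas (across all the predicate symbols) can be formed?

First count ground terms of depth ≤ 1.
Write N_k for the number of ground terms of depth ≤ k. A term of depth ≤ k is either a constant or a function symbol applied to arguments of depth ≤ k−1, so N_k = 2 + N_{k-1}^2.
N_0 = 2
N_1 = 2 + 2^2 = 6
Explicitly: e, d, pair(e, e), pair(e, d), pair(d, e), pair(d, d).
So |H| = 6.
Each predicate of arity r yields |H|^r ground atoms (one per choice of an r-tuple from H):
  R: 6;  S: 6
Total ground atoms: 6 + 6 = 12.

12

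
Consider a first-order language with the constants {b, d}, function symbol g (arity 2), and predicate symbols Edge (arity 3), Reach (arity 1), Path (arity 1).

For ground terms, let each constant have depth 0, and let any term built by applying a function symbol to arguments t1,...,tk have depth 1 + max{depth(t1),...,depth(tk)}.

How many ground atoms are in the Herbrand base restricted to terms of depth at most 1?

First count ground terms of depth ≤ 1.
Let N_k count ground terms of depth at most k. Each non-constant term of depth ≤ k is some function symbol applied to depth-≤(k−1) arguments, giving N_k = 2 + N_{k-1}^2.
N_0 = 2
N_1 = 2 + 2^2 = 6
Explicitly: b, d, g(b, b), g(b, d), g(d, b), g(d, d).
So |H| = 6.
Each predicate of arity r yields |H|^r ground atoms (one per choice of an r-tuple from H):
  Edge: 6^3 = 216;  Reach: 6;  Path: 6
Total ground atoms: 216 + 6 + 6 = 228.

228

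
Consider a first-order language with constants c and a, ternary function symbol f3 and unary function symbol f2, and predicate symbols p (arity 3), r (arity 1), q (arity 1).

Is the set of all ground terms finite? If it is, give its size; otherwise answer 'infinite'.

The signature has at least one function symbol (f3, arity 3) and at least one constant (c).
Iterating f3 gives infinitely many distinct ground terms: c, f3(c, c, c), f3(f3(c, c, c), f3(c, c, c), f3(c, c, c)), ...
So the Herbrand universe is infinite.

infinite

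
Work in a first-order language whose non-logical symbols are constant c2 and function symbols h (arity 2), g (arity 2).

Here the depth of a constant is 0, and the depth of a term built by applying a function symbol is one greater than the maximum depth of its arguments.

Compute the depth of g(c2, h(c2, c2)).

2

depth(h(c2, c2)) = 1 + max(0, 0) = 1
depth(g(c2, h(c2, c2))) = 1 + max(0, 1) = 2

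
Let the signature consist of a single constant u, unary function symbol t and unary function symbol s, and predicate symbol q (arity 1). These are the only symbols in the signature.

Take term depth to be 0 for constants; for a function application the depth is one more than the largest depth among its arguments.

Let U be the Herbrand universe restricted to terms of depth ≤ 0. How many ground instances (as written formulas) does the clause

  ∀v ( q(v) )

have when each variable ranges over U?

Ground terms of depth ≤ 0:
  Write N_k for the number of ground terms of depth ≤ k. A term of depth ≤ k is either a constant or a function symbol applied to arguments of depth ≤ k−1, so N_k = 1 + N_{k-1} + N_{k-1}.
  N_0 = 1
So there is exactly 1 ground term available for substitution.
The clause has 1 distinct variable (v), which appears in the body. In the free term algebra distinct substitutions yield syntactically distinct ground instances.
Number of ground instances = 1.

1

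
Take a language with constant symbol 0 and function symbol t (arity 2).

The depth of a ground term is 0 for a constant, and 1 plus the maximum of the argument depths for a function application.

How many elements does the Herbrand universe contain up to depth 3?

Let N_k = |{terms of depth ≤ k}|. Then N_0 = 1 and N_k = 1 + N_{k-1}^2 for k ≥ 1 (one summand per function symbol, arity giving the exponent).
N_0 = 1
N_1 = 1 + 1^2 = 2
N_2 = 1 + 2^2 = 5
N_3 = 1 + 5^2 = 26

26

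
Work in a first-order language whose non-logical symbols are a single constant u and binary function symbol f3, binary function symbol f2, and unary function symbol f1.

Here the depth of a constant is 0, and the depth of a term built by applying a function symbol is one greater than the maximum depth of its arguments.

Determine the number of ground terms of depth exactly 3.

Let N_k = |{terms of depth ≤ k}|. Then N_0 = 1 and N_k = 1 + N_{k-1}^2 + N_{k-1}^2 + N_{k-1} for k ≥ 1 (one summand per function symbol, arity giving the exponent).
N_0 = 1
N_1 = 1 + 1^2 + 1^2 + 1 = 4
N_2 = 1 + 4^2 + 4^2 + 4 = 37
N_3 = 1 + 37^2 + 37^2 + 37 = 2776
Terms of depth exactly 3: N_3 − N_2 = 2776 − 37 = 2739.

2739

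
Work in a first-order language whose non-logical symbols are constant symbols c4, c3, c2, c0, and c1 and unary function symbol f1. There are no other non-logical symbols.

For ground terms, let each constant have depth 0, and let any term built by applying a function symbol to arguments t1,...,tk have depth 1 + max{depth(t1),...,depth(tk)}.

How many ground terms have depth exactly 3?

5

Write N_k for the number of ground terms of depth ≤ k. A term of depth ≤ k is either a constant or a function symbol applied to arguments of depth ≤ k−1, so N_k = 5 + N_{k-1}.
N_0 = 5
N_1 = 5 + 5 = 10
N_2 = 5 + 10 = 15
N_3 = 5 + 15 = 20
Terms of depth exactly 3: N_3 − N_2 = 20 − 15 = 5.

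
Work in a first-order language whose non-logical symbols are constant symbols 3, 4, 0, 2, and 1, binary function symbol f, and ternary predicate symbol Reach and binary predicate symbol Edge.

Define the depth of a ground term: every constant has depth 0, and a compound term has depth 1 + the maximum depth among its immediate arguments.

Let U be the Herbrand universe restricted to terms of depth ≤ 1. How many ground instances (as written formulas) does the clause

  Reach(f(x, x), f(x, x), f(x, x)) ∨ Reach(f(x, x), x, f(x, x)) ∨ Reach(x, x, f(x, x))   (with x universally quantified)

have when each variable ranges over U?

Ground terms of depth ≤ 1:
  Count level by level. With function symbols f/2, the terms of depth ≤ k are the 5 constants together with each function applied to depth-≤(k−1) tuples, so N_k = 5 + N_{k-1}^2.
  N_0 = 5
  N_1 = 5 + 5^2 = 30
So there are 30 ground terms available for substitution.
The clause has 1 distinct variable (x), which appears in the body. In the free term algebra distinct substitutions yield syntactically distinct ground instances.
Number of ground instances = 30.

30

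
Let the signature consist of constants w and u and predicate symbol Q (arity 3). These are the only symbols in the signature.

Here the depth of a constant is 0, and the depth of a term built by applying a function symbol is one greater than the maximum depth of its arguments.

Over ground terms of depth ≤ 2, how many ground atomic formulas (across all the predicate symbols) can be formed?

8

First count ground terms of depth ≤ 2.
With no function symbols every ground term is a constant, so there are exactly 2 ground terms at every depth bound.
N_0 = 2
N_1 = 2
N_2 = 2
Explicitly: w, u.
So |H| = 2.
Ground atoms are formed by filling each argument slot of a predicate with a term from H, so an r-ary predicate gives |H|^r atoms:
  Q: 2^3 = 8
Total ground atoms: 8.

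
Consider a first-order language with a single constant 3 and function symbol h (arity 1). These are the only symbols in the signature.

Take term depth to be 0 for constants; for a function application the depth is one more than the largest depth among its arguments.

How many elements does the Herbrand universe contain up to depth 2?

3

Let N_k = |{terms of depth ≤ k}|. Then N_0 = 1 and N_k = 1 + N_{k-1} for k ≥ 1 (one summand per function symbol, arity giving the exponent).
N_0 = 1
N_1 = 1 + 1 = 2
N_2 = 1 + 2 = 3
Explicitly: 3, h(3), h(h(3)).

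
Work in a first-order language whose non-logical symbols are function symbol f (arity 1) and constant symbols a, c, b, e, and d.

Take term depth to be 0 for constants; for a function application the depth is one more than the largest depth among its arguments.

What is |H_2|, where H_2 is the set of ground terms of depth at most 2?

15

Write N_k for the number of ground terms of depth ≤ k. A term of depth ≤ k is either a constant or a function symbol applied to arguments of depth ≤ k−1, so N_k = 5 + N_{k-1}.
N_0 = 5
N_1 = 5 + 5 = 10
N_2 = 5 + 10 = 15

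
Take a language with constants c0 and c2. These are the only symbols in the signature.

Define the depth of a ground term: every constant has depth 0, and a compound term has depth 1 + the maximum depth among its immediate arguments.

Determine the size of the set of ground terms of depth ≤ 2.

With no function symbols every ground term is a constant, so there are exactly 2 ground terms at every depth bound.
N_0 = 2
N_1 = 2
N_2 = 2
Explicitly: c0, c2.

2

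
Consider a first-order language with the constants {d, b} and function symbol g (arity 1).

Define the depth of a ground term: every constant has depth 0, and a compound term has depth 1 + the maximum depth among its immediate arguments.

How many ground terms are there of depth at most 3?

8

Let N_k = |{terms of depth ≤ k}|. Then N_0 = 2 and N_k = 2 + N_{k-1} for k ≥ 1 (one summand per function symbol, arity giving the exponent).
N_0 = 2
N_1 = 2 + 2 = 4
N_2 = 2 + 4 = 6
N_3 = 2 + 6 = 8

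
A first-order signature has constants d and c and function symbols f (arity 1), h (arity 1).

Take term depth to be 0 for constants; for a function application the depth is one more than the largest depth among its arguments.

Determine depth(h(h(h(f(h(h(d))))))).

depth(h(d)) = 1 + depth(d) = 1 + 0 = 1
depth(h(h(d))) = 1 + depth(h(d)) = 1 + 1 = 2
depth(f(h(h(d)))) = 1 + depth(h(h(d))) = 1 + 2 = 3
depth(h(f(h(h(d))))) = 1 + depth(f(h(h(d)))) = 1 + 3 = 4
depth(h(h(f(h(h(d)))))) = 1 + depth(h(f(h(h(d))))) = 1 + 4 = 5
depth(h(h(h(f(h(h(d))))))) = 1 + depth(h(h(f(h(h(d)))))) = 1 + 5 = 6

6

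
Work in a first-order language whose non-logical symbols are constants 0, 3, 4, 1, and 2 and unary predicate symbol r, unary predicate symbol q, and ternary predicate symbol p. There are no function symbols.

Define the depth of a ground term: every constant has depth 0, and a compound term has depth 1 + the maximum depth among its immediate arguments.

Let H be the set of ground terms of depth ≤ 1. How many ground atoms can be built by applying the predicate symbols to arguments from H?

First count ground terms of depth ≤ 1.
With no function symbols every ground term is a constant, so there are exactly 5 ground terms at every depth bound.
N_0 = 5
N_1 = 5
So |H| = 5.
Ground atoms are formed by filling each argument slot of a predicate with a term from H, so an r-ary predicate gives |H|^r atoms:
  r: 5;  q: 5;  p: 5^3 = 125
Total ground atoms: 5 + 5 + 125 = 135.

135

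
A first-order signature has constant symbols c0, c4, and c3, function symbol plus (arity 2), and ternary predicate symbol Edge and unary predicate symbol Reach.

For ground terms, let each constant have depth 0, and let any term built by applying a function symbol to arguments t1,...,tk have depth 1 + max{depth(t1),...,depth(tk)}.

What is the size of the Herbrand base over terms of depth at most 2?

3176670

First count ground terms of depth ≤ 2.
Count level by level. With function symbols plus/2, the terms of depth ≤ k are the 3 constants together with each function applied to depth-≤(k−1) tuples, so N_k = 3 + N_{k-1}^2.
N_0 = 3
N_1 = 3 + 3^2 = 12
N_2 = 3 + 12^2 = 147
So |H| = 147.
Each predicate of arity r yields |H|^r ground atoms (one per choice of an r-tuple from H):
  Edge: 147^3 = 3176523;  Reach: 147
Total ground atoms: 3176523 + 147 = 3176670.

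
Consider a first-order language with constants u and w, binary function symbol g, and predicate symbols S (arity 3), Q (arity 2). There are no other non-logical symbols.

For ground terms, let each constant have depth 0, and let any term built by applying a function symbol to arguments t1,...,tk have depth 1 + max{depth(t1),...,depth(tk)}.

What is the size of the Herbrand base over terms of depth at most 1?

252

First count ground terms of depth ≤ 1.
Let N_k count ground terms of depth at most k. Each non-constant term of depth ≤ k is some function symbol applied to depth-≤(k−1) arguments, giving N_k = 2 + N_{k-1}^2.
N_0 = 2
N_1 = 2 + 2^2 = 6
So |H| = 6.
A ground atom is a predicate applied to a tuple of terms from H, so the count is the sum over predicates of |H|^arity:
  S: 6^3 = 216;  Q: 6^2 = 36
Total ground atoms: 216 + 36 = 252.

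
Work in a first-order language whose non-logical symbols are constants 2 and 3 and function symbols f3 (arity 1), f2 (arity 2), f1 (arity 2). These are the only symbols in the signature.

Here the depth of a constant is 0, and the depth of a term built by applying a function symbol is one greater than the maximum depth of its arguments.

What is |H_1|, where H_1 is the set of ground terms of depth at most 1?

Write N_k for the number of ground terms of depth ≤ k. A term of depth ≤ k is either a constant or a function symbol applied to arguments of depth ≤ k−1, so N_k = 2 + N_{k-1} + N_{k-1}^2 + N_{k-1}^2.
N_0 = 2
N_1 = 2 + 2 + 2^2 + 2^2 = 12

12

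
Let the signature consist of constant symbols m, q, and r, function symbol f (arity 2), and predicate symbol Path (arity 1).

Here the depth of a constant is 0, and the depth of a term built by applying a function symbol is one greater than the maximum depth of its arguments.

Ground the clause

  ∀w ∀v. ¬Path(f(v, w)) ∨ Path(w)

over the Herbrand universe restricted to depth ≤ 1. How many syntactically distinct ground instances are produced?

144

Ground terms of depth ≤ 1:
  Let N_k = |{terms of depth ≤ k}|. Then N_0 = 3 and N_k = 3 + N_{k-1}^2 for k ≥ 1 (one summand per function symbol, arity giving the exponent).
  N_0 = 3
  N_1 = 3 + 3^2 = 12
  Explicitly: m, q, r, f(m, m), f(m, q), f(m, r), f(q, m), f(q, q), f(q, r), f(r, m), f(r, q), f(r, r).
So there are 12 ground terms available for substitution.
Each of w, v ranges independently over the available ground terms, and distinct assignments produce distinct instances.
Number of ground instances = 12^2 = 144.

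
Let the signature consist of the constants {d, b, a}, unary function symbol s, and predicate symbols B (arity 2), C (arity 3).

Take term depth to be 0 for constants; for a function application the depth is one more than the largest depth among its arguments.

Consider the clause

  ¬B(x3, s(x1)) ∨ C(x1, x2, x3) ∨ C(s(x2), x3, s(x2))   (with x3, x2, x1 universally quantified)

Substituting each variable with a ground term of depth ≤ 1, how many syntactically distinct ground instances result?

Ground terms of depth ≤ 1:
  Count level by level. With function symbols s/1, the terms of depth ≤ k are the 3 constants together with each function applied to depth-≤(k−1) tuples, so N_k = 3 + N_{k-1}.
  N_0 = 3
  N_1 = 3 + 3 = 6
  Explicitly: d, b, a, s(d), s(b), s(a).
So there are 6 ground terms available for substitution.
Each of x3, x2, x1 ranges independently over the available ground terms, and distinct assignments produce distinct instances.
Number of ground instances = 6^3 = 216.

216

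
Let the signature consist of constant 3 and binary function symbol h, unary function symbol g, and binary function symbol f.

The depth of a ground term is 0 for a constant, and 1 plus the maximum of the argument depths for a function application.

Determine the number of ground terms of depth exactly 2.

Count level by level. With function symbols h/2, g/1, f/2, the terms of depth ≤ k are the 1 constant together with each function applied to depth-≤(k−1) tuples, so N_k = 1 + N_{k-1}^2 + N_{k-1} + N_{k-1}^2.
N_0 = 1
N_1 = 1 + 1^2 + 1 + 1^2 = 4
N_2 = 1 + 4^2 + 4 + 4^2 = 37
Terms of depth exactly 2: N_2 − N_1 = 37 − 4 = 33.

33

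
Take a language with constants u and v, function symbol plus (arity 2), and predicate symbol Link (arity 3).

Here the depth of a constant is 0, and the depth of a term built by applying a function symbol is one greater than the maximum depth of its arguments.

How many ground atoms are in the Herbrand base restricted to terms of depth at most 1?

First count ground terms of depth ≤ 1.
Let N_k count ground terms of depth at most k. Each non-constant term of depth ≤ k is some function symbol applied to depth-≤(k−1) arguments, giving N_k = 2 + N_{k-1}^2.
N_0 = 2
N_1 = 2 + 2^2 = 6
So |H| = 6.
Ground atoms are formed by filling each argument slot of a predicate with a term from H, so an r-ary predicate gives |H|^r atoms:
  Link: 6^3 = 216
Total ground atoms: 216.

216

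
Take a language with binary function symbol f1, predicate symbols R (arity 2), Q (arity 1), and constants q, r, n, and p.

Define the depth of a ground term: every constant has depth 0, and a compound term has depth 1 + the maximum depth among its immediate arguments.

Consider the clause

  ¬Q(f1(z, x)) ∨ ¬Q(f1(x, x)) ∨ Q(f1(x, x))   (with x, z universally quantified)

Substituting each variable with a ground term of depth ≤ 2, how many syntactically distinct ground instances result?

Ground terms of depth ≤ 2:
  Let N_k count ground terms of depth at most k. Each non-constant term of depth ≤ k is some function symbol applied to depth-≤(k−1) arguments, giving N_k = 4 + N_{k-1}^2.
  N_0 = 4
  N_1 = 4 + 4^2 = 20
  N_2 = 4 + 20^2 = 404
So there are 404 ground terms available for substitution.
Each of x, z ranges independently over the available ground terms, and distinct assignments produce distinct instances.
Number of ground instances = 404^2 = 163216.

163216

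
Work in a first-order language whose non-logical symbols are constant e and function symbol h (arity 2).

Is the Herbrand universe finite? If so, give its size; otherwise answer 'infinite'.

The signature has at least one function symbol (h, arity 2) and at least one constant (e).
Iterating h gives infinitely many distinct ground terms: e, h(e, e), h(h(e, e), h(e, e)), ...
So the Herbrand universe is infinite.

infinite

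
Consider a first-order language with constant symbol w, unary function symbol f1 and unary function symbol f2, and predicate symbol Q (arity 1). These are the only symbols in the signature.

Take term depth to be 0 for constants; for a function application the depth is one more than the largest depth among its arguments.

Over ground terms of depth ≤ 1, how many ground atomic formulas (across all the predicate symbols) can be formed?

3

First count ground terms of depth ≤ 1.
Let N_k count ground terms of depth at most k. Each non-constant term of depth ≤ k is some function symbol applied to depth-≤(k−1) arguments, giving N_k = 1 + N_{k-1} + N_{k-1}.
N_0 = 1
N_1 = 1 + 1 + 1 = 3
So |H| = 3.
Each predicate of arity r yields |H|^r ground atoms (one per choice of an r-tuple from H):
  Q: 3
Total ground atoms: 3.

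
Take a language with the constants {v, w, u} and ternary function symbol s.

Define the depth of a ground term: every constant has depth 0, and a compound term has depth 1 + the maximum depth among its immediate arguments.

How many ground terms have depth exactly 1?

Let N_k count ground terms of depth at most k. Each non-constant term of depth ≤ k is some function symbol applied to depth-≤(k−1) arguments, giving N_k = 3 + N_{k-1}^3.
N_0 = 3
N_1 = 3 + 3^3 = 30
Terms of depth exactly 1: N_1 − N_0 = 30 − 3 = 27.

27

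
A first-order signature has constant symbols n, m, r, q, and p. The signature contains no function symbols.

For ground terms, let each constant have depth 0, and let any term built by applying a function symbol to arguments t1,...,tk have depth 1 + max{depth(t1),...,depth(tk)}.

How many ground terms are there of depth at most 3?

With no function symbols every ground term is a constant, so there are exactly 5 ground terms at every depth bound.
N_0 = 5
N_1 = 5
N_2 = 5
N_3 = 5
Explicitly: n, m, r, q, p.

5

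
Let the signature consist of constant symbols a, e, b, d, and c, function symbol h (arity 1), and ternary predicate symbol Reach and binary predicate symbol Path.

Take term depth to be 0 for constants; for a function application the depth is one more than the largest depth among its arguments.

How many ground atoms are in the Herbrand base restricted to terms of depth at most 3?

8400

First count ground terms of depth ≤ 3.
Let N_k = |{terms of depth ≤ k}|. Then N_0 = 5 and N_k = 5 + N_{k-1} for k ≥ 1 (one summand per function symbol, arity giving the exponent).
N_0 = 5
N_1 = 5 + 5 = 10
N_2 = 5 + 10 = 15
N_3 = 5 + 15 = 20
So |H| = 20.
Each predicate of arity r yields |H|^r ground atoms (one per choice of an r-tuple from H):
  Reach: 20^3 = 8000;  Path: 20^2 = 400
Total ground atoms: 8000 + 400 = 8400.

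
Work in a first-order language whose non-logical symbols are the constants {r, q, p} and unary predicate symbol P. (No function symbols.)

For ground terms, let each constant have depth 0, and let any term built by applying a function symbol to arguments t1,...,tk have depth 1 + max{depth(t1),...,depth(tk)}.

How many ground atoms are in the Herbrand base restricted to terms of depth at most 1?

First count ground terms of depth ≤ 1.
With no function symbols every ground term is a constant, so there are exactly 3 ground terms at every depth bound.
N_0 = 3
N_1 = 3
Explicitly: r, q, p.
So |H| = 3.
Each predicate of arity r yields |H|^r ground atoms (one per choice of an r-tuple from H):
  P: 3
Total ground atoms: 3.

3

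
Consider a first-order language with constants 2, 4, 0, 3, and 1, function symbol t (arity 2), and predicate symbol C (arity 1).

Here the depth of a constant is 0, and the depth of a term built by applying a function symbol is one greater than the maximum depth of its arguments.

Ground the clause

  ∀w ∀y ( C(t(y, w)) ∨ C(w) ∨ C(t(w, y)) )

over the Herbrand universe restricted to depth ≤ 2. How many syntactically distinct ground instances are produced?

Ground terms of depth ≤ 2:
  Let N_k count ground terms of depth at most k. Each non-constant term of depth ≤ k is some function symbol applied to depth-≤(k−1) arguments, giving N_k = 5 + N_{k-1}^2.
  N_0 = 5
  N_1 = 5 + 5^2 = 30
  N_2 = 5 + 30^2 = 905
So there are 905 ground terms available for substitution.
The clause has 2 distinct variables (w, y), each appearing in the body. In the free term algebra distinct substitutions yield syntactically distinct ground instances.
Number of ground instances = 905^2 = 819025.

819025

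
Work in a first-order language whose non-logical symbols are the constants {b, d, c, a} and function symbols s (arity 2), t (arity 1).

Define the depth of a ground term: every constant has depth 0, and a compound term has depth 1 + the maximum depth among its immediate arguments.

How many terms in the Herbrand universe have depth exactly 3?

364820

Write N_k for the number of ground terms of depth ≤ k. A term of depth ≤ k is either a constant or a function symbol applied to arguments of depth ≤ k−1, so N_k = 4 + N_{k-1}^2 + N_{k-1}.
N_0 = 4
N_1 = 4 + 4^2 + 4 = 24
N_2 = 4 + 24^2 + 24 = 604
N_3 = 4 + 604^2 + 604 = 365424
Terms of depth exactly 3: N_3 − N_2 = 365424 − 604 = 364820.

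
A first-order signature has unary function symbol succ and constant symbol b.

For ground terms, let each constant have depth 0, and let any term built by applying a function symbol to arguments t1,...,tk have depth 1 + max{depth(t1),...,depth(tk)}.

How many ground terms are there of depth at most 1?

2

Let N_k = |{terms of depth ≤ k}|. Then N_0 = 1 and N_k = 1 + N_{k-1} for k ≥ 1 (one summand per function symbol, arity giving the exponent).
N_0 = 1
N_1 = 1 + 1 = 2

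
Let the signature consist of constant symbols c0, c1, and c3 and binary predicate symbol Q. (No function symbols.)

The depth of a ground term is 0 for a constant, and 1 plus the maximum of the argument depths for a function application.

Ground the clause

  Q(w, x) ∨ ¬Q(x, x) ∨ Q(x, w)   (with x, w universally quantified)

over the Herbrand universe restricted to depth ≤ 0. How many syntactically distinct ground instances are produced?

Ground terms of depth ≤ 0:
  With no function symbols every ground term is a constant, so there are exactly 3 ground terms at every depth bound.
  N_0 = 3
So there are 3 ground terms available for substitution.
Each of x, w ranges independently over the available ground terms, and distinct assignments produce distinct instances.
Number of ground instances = 3^2 = 9.

9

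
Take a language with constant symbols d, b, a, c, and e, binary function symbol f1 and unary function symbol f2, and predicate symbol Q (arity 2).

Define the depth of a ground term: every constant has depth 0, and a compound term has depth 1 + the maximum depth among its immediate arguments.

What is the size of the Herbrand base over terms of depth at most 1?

1225

First count ground terms of depth ≤ 1.
Write N_k for the number of ground terms of depth ≤ k. A term of depth ≤ k is either a constant or a function symbol applied to arguments of depth ≤ k−1, so N_k = 5 + N_{k-1}^2 + N_{k-1}.
N_0 = 5
N_1 = 5 + 5^2 + 5 = 35
So |H| = 35.
Each predicate of arity r yields |H|^r ground atoms (one per choice of an r-tuple from H):
  Q: 35^2 = 1225
Total ground atoms: 1225.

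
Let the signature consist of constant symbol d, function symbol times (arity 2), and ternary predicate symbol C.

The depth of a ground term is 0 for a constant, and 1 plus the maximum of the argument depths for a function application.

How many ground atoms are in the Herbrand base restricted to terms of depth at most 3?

17576

First count ground terms of depth ≤ 3.
Write N_k for the number of ground terms of depth ≤ k. A term of depth ≤ k is either a constant or a function symbol applied to arguments of depth ≤ k−1, so N_k = 1 + N_{k-1}^2.
N_0 = 1
N_1 = 1 + 1^2 = 2
N_2 = 1 + 2^2 = 5
N_3 = 1 + 5^2 = 26
So |H| = 26.
For each predicate symbol, the number of ground atoms is |H| raised to its arity; summing:
  C: 26^3 = 17576
Total ground atoms: 17576.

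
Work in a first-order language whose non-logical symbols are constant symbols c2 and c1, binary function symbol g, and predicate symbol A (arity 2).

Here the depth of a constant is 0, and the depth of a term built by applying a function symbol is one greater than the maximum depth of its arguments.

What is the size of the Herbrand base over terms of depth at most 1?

First count ground terms of depth ≤ 1.
Write N_k for the number of ground terms of depth ≤ k. A term of depth ≤ k is either a constant or a function symbol applied to arguments of depth ≤ k−1, so N_k = 2 + N_{k-1}^2.
N_0 = 2
N_1 = 2 + 2^2 = 6
Explicitly: c2, c1, g(c2, c2), g(c2, c1), g(c1, c2), g(c1, c1).
So |H| = 6.
For each predicate symbol, the number of ground atoms is |H| raised to its arity; summing:
  A: 6^2 = 36
Total ground atoms: 36.

36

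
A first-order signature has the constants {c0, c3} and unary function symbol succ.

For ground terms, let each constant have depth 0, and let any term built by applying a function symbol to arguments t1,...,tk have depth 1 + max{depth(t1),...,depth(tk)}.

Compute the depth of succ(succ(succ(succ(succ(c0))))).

depth(succ(c0)) = 1 + depth(c0) = 1 + 0 = 1
depth(succ(succ(c0))) = 1 + depth(succ(c0)) = 1 + 1 = 2
depth(succ(succ(succ(c0)))) = 1 + depth(succ(succ(c0))) = 1 + 2 = 3
depth(succ(succ(succ(succ(c0))))) = 1 + depth(succ(succ(succ(c0)))) = 1 + 3 = 4
depth(succ(succ(succ(succ(succ(c0)))))) = 1 + depth(succ(succ(succ(succ(c0))))) = 1 + 4 = 5

5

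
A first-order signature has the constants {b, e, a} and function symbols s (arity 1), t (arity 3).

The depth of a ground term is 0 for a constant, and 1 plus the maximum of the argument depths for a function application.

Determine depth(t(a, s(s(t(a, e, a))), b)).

4

depth(t(a, e, a)) = 1 + max(0, 0, 0) = 1
depth(s(t(a, e, a))) = 1 + depth(t(a, e, a)) = 1 + 1 = 2
depth(s(s(t(a, e, a)))) = 1 + depth(s(t(a, e, a))) = 1 + 2 = 3
depth(t(a, s(s(t(a, e, a))), b)) = 1 + max(0, 3, 0) = 4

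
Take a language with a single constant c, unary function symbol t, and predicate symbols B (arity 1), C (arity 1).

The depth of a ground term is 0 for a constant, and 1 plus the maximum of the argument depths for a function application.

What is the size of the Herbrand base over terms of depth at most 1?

First count ground terms of depth ≤ 1.
Count level by level. With function symbols t/1, the terms of depth ≤ k are the 1 constant together with each function applied to depth-≤(k−1) tuples, so N_k = 1 + N_{k-1}.
N_0 = 1
N_1 = 1 + 1 = 2
Explicitly: c, t(c).
So |H| = 2.
Each predicate of arity r yields |H|^r ground atoms (one per choice of an r-tuple from H):
  B: 2;  C: 2
Total ground atoms: 2 + 2 = 4.

4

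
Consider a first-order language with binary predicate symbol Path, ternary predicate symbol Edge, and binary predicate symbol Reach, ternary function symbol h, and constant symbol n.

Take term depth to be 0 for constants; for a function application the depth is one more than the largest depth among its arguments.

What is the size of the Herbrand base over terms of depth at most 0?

3

First count ground terms of depth ≤ 0.
Write N_k for the number of ground terms of depth ≤ k. A term of depth ≤ k is either a constant or a function symbol applied to arguments of depth ≤ k−1, so N_k = 1 + N_{k-1}^3.
N_0 = 1
Explicitly: n.
So |H| = 1.
A ground atom is a predicate applied to a tuple of terms from H, so the count is the sum over predicates of |H|^arity:
  Path: 1^2 = 1;  Edge: 1^3 = 1;  Reach: 1^2 = 1
Total ground atoms: 1 + 1 + 1 = 3.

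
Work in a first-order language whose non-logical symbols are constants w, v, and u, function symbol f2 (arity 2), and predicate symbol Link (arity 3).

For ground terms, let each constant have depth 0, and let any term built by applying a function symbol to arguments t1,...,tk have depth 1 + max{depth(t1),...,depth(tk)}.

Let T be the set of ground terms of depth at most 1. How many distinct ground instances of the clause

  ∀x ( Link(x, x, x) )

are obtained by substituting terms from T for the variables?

12

Ground terms of depth ≤ 1:
  If N_k denotes the number of depth-≤k ground terms, the 3 constants give N_0 = 3, and each function symbol of arity r contributes N_{k-1}^r new terms at level k: N_k = 3 + N_{k-1}^2.
  N_0 = 3
  N_1 = 3 + 3^2 = 12
So there are 12 ground terms available for substitution.
The clause has 1 distinct variable (x), which appears in the body. In the free term algebra distinct substitutions yield syntactically distinct ground instances.
Number of ground instances = 12.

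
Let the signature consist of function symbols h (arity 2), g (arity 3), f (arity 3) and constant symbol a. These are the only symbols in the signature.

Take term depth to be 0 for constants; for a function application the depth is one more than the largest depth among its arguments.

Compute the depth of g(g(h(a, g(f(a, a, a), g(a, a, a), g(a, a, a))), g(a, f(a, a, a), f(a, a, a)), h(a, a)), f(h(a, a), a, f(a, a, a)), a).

5

depth(f(a, a, a)) = 1 + max(0, 0, 0) = 1
depth(g(a, a, a)) = 1 + max(0, 0, 0) = 1
depth(g(f(a, a, a), g(a, a, a), g(a, a, a))) = 1 + max(1, 1, 1) = 2
depth(h(a, g(f(a, a, a), g(a, a, a), g(a, a, a)))) = 1 + max(0, 2) = 3
depth(g(a, f(a, a, a), f(a, a, a))) = 1 + max(0, 1, 1) = 2
depth(h(a, a)) = 1 + max(0, 0) = 1
depth(g(h(a, g(f(a, a, a), g(a, a, a), g(a, a, a))), g(a, f(a, a, a), f(a, a, a)), h(a, a))) = 1 + max(3, 2, 1) = 4
depth(f(h(a, a), a, f(a, a, a))) = 1 + max(1, 0, 1) = 2
depth(g(g(h(a, g(f(a, a, a), g(a, a, a), g(a, a, a))), g(a, f(a, a, a), f(a, a, a)), h(a, a)), f(h(a, a), a, f(a, a, a)), a)) = 1 + max(4, 2, 0) = 5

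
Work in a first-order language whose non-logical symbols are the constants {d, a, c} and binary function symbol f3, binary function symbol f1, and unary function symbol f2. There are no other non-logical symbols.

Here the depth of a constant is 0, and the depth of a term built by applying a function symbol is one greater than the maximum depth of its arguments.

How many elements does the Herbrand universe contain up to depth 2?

1179

Let N_k = |{terms of depth ≤ k}|. Then N_0 = 3 and N_k = 3 + N_{k-1}^2 + N_{k-1}^2 + N_{k-1} for k ≥ 1 (one summand per function symbol, arity giving the exponent).
N_0 = 3
N_1 = 3 + 3^2 + 3^2 + 3 = 24
N_2 = 3 + 24^2 + 24^2 + 24 = 1179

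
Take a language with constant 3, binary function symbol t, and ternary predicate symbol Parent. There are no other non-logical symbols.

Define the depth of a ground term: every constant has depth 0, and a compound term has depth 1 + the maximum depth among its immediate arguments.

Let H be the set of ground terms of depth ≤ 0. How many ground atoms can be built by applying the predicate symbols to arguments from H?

1

First count ground terms of depth ≤ 0.
Let N_k count ground terms of depth at most k. Each non-constant term of depth ≤ k is some function symbol applied to depth-≤(k−1) arguments, giving N_k = 1 + N_{k-1}^2.
N_0 = 1
Explicitly: 3.
So |H| = 1.
For each predicate symbol, the number of ground atoms is |H| raised to its arity; summing:
  Parent: 1^3 = 1
Total ground atoms: 1.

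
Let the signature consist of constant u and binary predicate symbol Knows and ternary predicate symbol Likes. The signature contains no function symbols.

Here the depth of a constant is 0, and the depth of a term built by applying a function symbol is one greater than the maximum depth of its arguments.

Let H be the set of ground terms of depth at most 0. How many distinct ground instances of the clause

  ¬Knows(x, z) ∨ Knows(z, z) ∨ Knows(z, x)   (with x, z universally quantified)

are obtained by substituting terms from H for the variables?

Ground terms of depth ≤ 0:
  With no function symbols every ground term is a constant, so there is exactly 1 ground term at every depth bound.
  N_0 = 1
  Explicitly: u.
So there is exactly 1 ground term available for substitution.
The clause has 2 distinct variables (x, z), each appearing in the body. In the free term algebra distinct substitutions yield syntactically distinct ground instances.
Number of ground instances = 1^2 = 1.

1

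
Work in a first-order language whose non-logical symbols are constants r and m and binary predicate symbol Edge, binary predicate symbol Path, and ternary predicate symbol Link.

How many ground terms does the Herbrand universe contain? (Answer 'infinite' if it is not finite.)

There are no function symbols, so every ground term is one of the 2 constants.
The Herbrand universe is {r, m}, which is finite with 2 elements.

2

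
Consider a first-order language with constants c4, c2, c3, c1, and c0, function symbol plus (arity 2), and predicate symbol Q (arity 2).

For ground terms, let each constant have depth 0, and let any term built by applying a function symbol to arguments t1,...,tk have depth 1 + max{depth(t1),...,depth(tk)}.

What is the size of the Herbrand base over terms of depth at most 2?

First count ground terms of depth ≤ 2.
Count level by level. With function symbols plus/2, the terms of depth ≤ k are the 5 constants together with each function applied to depth-≤(k−1) tuples, so N_k = 5 + N_{k-1}^2.
N_0 = 5
N_1 = 5 + 5^2 = 30
N_2 = 5 + 30^2 = 905
So |H| = 905.
A ground atom is a predicate applied to a tuple of terms from H, so the count is the sum over predicates of |H|^arity:
  Q: 905^2 = 819025
Total ground atoms: 819025.

819025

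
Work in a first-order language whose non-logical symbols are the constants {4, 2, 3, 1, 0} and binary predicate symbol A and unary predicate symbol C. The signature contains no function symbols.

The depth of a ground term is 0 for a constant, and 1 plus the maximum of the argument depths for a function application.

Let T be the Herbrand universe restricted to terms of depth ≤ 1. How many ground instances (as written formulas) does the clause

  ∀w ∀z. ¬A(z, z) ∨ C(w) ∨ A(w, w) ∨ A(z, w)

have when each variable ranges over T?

25

Ground terms of depth ≤ 1:
  With no function symbols every ground term is a constant, so there are exactly 5 ground terms at every depth bound.
  N_0 = 5
  N_1 = 5
  Explicitly: 4, 2, 3, 1, 0.
So there are 5 ground terms available for substitution.
There are 2 variables to instantiate (w, z), each occurring in at least one literal, so different choices give different ground instances.
Number of ground instances = 5^2 = 25.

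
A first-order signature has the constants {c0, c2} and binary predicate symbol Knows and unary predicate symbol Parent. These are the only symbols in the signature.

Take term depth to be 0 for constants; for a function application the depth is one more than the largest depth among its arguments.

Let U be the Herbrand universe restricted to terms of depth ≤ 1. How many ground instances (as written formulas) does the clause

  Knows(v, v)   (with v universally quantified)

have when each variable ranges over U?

Ground terms of depth ≤ 1:
  With no function symbols every ground term is a constant, so there are exactly 2 ground terms at every depth bound.
  N_0 = 2
  N_1 = 2
  Explicitly: c0, c2.
So there are 2 ground terms available for substitution.
The body mentions the single quantified variable v; since ground terms form a free algebra, no two substitutions collapse to the same formula.
Number of ground instances = 2.

2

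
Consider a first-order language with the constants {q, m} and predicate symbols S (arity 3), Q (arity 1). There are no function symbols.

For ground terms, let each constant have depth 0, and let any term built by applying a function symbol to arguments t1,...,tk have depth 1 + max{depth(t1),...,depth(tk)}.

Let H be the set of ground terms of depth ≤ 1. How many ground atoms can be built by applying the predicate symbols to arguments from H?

10

First count ground terms of depth ≤ 1.
With no function symbols every ground term is a constant, so there are exactly 2 ground terms at every depth bound.
N_0 = 2
N_1 = 2
Explicitly: q, m.
So |H| = 2.
For each predicate symbol, the number of ground atoms is |H| raised to its arity; summing:
  S: 2^3 = 8;  Q: 2
Total ground atoms: 8 + 2 = 10.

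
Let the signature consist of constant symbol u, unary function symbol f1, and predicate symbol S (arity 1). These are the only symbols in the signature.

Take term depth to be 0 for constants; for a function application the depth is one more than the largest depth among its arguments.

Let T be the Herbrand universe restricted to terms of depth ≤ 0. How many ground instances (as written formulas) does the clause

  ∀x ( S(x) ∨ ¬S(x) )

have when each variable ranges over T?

Ground terms of depth ≤ 0:
  Write N_k for the number of ground terms of depth ≤ k. A term of depth ≤ k is either a constant or a function symbol applied to arguments of depth ≤ k−1, so N_k = 1 + N_{k-1}.
  N_0 = 1
  Explicitly: u.
So there is exactly 1 ground term available for substitution.
The variable x ranges independently over the available ground terms, and distinct assignments produce distinct instances.
Number of ground instances = 1.

1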